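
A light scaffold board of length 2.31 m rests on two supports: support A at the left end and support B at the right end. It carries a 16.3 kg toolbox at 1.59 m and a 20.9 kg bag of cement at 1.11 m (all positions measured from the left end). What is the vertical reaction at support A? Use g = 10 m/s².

R_A ≈ 159 N

Take moments about support B.
Toolbox: 16.3 × 10 = 163 N down at 1.59 m → arm 0.72 m, τ = 163 × 0.72 = 117.4 N·m counterclockwise.
Bag of cement: 20.9 × 10 = 209 N down at 1.11 m → arm 1.2 m, τ = 209 × 1.2 = 250.8 N·m counterclockwise.
Net load moment about support B = 368.2 N·m counterclockwise.
Reaction R at support A is upward at 0 m, arm 2.31 m → moment R × 2.31 clockwise.
For rotational equilibrium, R × 2.31 = 368.2, so R = 159 N.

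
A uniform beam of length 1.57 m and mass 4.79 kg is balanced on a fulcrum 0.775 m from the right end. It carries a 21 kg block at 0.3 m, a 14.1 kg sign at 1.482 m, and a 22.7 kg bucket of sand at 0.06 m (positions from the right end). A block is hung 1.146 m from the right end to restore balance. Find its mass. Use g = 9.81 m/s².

m ≈ 43.6 kg

About the fulcrum (at 0.775 m from the right end):
Beam weight: 4.79 × 9.81 = 46.99 N down at 0.785 m → arm 0.01 m, τ = 46.99 × 0.01 = 0.4699 N·m counterclockwise.
Block: 21 × 9.81 = 206 N down at 0.3 m → arm 0.475 m, τ = 206 × 0.475 = 97.85 N·m clockwise.
Sign: 14.1 × 9.81 = 138.3 N down at 1.482 m → arm 0.7069 m, τ = 138.3 × 0.7069 = 97.76 N·m counterclockwise.
Bucket of sand: 22.7 × 9.81 = 222.7 N down at 0.06 m → arm 0.715 m, τ = 222.7 × 0.715 = 159.2 N·m clockwise.
Net moment of known loads = 158.8 N·m clockwise.
An unknown mass m at 1.146 m has arm 0.371 m; its moment is m·g·0.371 counterclockwise.
For rotational equilibrium, m × 9.81 × 0.371 = 158.8, so m = 158.8 / (9.81 × 0.371) = 43.6 kg.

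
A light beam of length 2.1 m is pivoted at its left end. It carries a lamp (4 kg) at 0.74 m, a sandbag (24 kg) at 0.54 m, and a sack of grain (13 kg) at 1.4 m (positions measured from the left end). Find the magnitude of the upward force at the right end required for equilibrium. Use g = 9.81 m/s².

F ≈ 159 N

Taking torques about the left end:
Lamp: 4 × 9.81 = 39.24 N down at 0.74 m → arm 0.74 m, τ = 39.24 × 0.74 = 29.04 N·m clockwise.
Sandbag: 24 × 9.81 = 235.4 N down at 0.54 m → arm 0.54 m, τ = 235.4 × 0.54 = 127.1 N·m clockwise.
Sack of grain: 13 × 9.81 = 127.5 N down at 1.4 m → arm 1.4 m, τ = 127.5 × 1.4 = 178.5 N·m clockwise.
Net moment of the loads = 334.6 N·m clockwise.
The upward force F acts at the right end, arm 2.1 m, giving F × 2.1 counterclockwise.
Στ = 0 ⇒ F × 2.1 = 334.6 ⇒ F = 334.6 / 2.1 = 159 N.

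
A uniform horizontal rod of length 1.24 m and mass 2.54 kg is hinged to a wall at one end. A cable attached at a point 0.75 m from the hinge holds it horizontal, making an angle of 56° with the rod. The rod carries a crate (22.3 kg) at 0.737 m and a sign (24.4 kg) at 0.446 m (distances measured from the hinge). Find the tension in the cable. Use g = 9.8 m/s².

T ≈ 455 N

Choose the hinge as the axis so the unknown hinge reaction has zero arm there.
Beam weight: 2.54 × 9.8 = 24.89 N down at 0.62 m → arm 0.62 m, τ = 24.89 × 0.62 = 15.43 N·m clockwise.
Crate: 22.3 × 9.8 = 218.5 N down at 0.737 m → arm 0.737 m, τ = 218.5 × 0.737 = 161 N·m clockwise.
Sign: 24.4 × 9.8 = 239.1 N down at 0.446 m → arm 0.446 m, τ = 239.1 × 0.446 = 106.6 N·m clockwise.
Total clockwise load moment = 283 N·m.
The cable tension T acts at 0.75 m; only its component perpendicular to the rod, T sinθ, produces torque. sin 56° = 0.829.
Στ = 0 ⇒ T × 0.75 × 0.829 = 283 ⇒ T = 283 / 0.6218 = 455 N.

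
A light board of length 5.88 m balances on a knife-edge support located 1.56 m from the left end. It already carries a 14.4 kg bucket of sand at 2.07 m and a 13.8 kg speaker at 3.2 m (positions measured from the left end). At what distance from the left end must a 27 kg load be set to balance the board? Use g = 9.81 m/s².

x ≈ 0.45 m from the left end

Taking torques about the knife-edge support (at 1.56 m from the left end):
Bucket of sand: 14.4 × 9.81 = 141.3 N down at 2.07 m → arm 0.51 m, τ = 141.3 × 0.51 = 72.06 N·m clockwise.
Speaker: 13.8 × 9.81 = 135.4 N down at 3.2 m → arm 1.64 m, τ = 135.4 × 1.64 = 222.1 N·m clockwise.
Net moment of existing loads = 294.2 N·m clockwise.
The load weighs 27 × 9.81 = 264.9 N and must supply an equal counterclockwise moment, so its lever arm about the knife-edge support is 294.2 / 264.9 = 1.11 m.
That puts it at 1.56 − 1.11 = 0.45 m from the left end.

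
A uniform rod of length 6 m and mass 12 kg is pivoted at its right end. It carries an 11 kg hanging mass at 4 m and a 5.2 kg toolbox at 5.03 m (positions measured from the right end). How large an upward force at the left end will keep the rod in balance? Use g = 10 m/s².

F ≈ 177 N

Sum moments about the right end (the unknown pivot reaction has zero arm there).
Beam weight: 12 × 10 = 120 N down at 3 m → arm 3 m, τ = 120 × 3 = 360 N·m counterclockwise.
Hanging mass: 11 × 10 = 110 N down at 4 m → arm 4 m, τ = 110 × 4 = 440 N·m counterclockwise.
Toolbox: 5.2 × 10 = 52 N down at 5.03 m → arm 5.03 m, τ = 52 × 5.03 = 261.6 N·m counterclockwise.
Net moment of the loads = 1062 N·m counterclockwise.
The upward force F acts at the left end, arm 6 m, giving F × 6 clockwise.
Setting net torque to zero: F × 6 = 1062 → F = 1062 / 6 = 177 N.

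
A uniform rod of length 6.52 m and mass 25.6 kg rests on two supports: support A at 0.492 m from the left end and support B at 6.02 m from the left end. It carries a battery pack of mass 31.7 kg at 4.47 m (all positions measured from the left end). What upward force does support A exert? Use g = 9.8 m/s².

R_A ≈ 212 N

About support B:
Beam weight: 25.6 × 9.8 = 250.9 N down at 3.26 m → arm 2.76 m, τ = 250.9 × 2.76 = 692.5 N·m counterclockwise.
Battery pack: 31.7 × 9.8 = 310.7 N down at 4.47 m → arm 1.55 m, τ = 310.7 × 1.55 = 481.6 N·m counterclockwise.
Net load moment about support B = 1174 N·m counterclockwise.
Reaction R at support A is upward at 0.492 m, arm 5.528 m → moment R × 5.528 clockwise.
Balancing moments: R × 5.528 = 1174, giving R = 212 N.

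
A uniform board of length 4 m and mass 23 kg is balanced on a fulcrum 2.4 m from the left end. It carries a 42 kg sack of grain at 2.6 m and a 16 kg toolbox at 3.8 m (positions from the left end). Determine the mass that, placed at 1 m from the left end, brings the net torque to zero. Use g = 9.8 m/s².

Sum moments about the fulcrum (at 2.4 m from the left end) (the support reaction has zero arm there).
Beam weight: 23 × 9.8 = 225.4 N down at 2 m → arm 0.4 m, τ = 225.4 × 0.4 = 90.16 N·m counterclockwise.
Sack of grain: 42 × 9.8 = 411.6 N down at 2.6 m → arm 0.2 m, τ = 411.6 × 0.2 = 82.32 N·m clockwise.
Toolbox: 16 × 9.8 = 156.8 N down at 3.8 m → arm 1.4 m, τ = 156.8 × 1.4 = 219.5 N·m clockwise.
Net moment of known loads = 211.7 N·m clockwise.
An unknown mass m at 1 m has arm 1.4 m; its moment is m·g·1.4 counterclockwise.
Setting net torque to zero: m × 9.8 × 1.4 = 211.7 → m = 211.7 / (9.8 × 1.4) = 15.4 kg.

m ≈ 15.4 kg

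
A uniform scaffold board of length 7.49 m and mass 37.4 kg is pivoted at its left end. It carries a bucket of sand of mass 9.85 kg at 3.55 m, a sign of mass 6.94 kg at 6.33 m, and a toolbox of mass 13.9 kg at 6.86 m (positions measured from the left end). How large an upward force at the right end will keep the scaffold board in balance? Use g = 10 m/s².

F ≈ 420 N

Taking torques about the left end:
Beam weight: 37.4 × 10 = 374 N down at 3.745 m → arm 3.745 m, τ = 374 × 3.745 = 1401 N·m clockwise.
Bucket of sand: 9.85 × 10 = 98.5 N down at 3.55 m → arm 3.55 m, τ = 98.5 × 3.55 = 349.7 N·m clockwise.
Sign: 6.94 × 10 = 69.4 N down at 6.33 m → arm 6.33 m, τ = 69.4 × 6.33 = 439.3 N·m clockwise.
Toolbox: 13.9 × 10 = 139 N down at 6.86 m → arm 6.86 m, τ = 139 × 6.86 = 953.5 N·m clockwise.
Net moment of the loads = 3144 N·m clockwise.
The upward force F acts at the right end, arm 7.49 m, giving F × 7.49 counterclockwise.
For rotational equilibrium, F × 7.49 = 3144, so F = 3144 / 7.49 = 420 N.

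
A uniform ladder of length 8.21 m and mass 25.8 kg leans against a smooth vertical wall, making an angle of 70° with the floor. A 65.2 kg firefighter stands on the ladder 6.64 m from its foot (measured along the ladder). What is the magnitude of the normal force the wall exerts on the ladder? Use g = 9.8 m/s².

Choose the foot of the ladder as the axis so the floor normal and friction both act there and drop out.
Ladder weight 25.8×9.8 = 252.8 N acts at 4.105 m along the ladder; its horizontal arm is 4.105·cos70° = 1.404 m → τ = 354.9 N·m clockwise.
Firefighter: 65.2×9.8 = 639 N at 6.64 m → arm 2.271 m → τ = 1451 N·m clockwise.
Wall normal N acts horizontally at the top; its moment arm is the height L sinθ = 8.21·sin70° = 7.715 m, counterclockwise.
Setting net torque to zero: N × 7.715 = 1806 → N = 234 N.

N_wall ≈ 234 N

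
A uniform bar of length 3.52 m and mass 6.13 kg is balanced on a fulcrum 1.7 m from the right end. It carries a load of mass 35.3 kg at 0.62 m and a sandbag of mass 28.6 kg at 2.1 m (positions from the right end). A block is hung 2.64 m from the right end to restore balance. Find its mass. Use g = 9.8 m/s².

Take moments about the fulcrum (at 1.7 m from the right end).
Beam weight: 6.13 × 9.8 = 60.07 N down at 1.76 m → arm 0.06 m, τ = 60.07 × 0.06 = 3.604 N·m counterclockwise.
Load: 35.3 × 9.8 = 345.9 N down at 0.62 m → arm 1.08 m, τ = 345.9 × 1.08 = 373.6 N·m clockwise.
Sandbag: 28.6 × 9.8 = 280.3 N down at 2.1 m → arm 0.4 m, τ = 280.3 × 0.4 = 112.1 N·m counterclockwise.
Net moment of known loads = 257.9 N·m clockwise.
An unknown mass m at 2.64 m has arm 0.94 m; its moment is m·g·0.94 counterclockwise.
Στ = 0 ⇒ m × 9.8 × 0.94 = 257.9 ⇒ m = 257.9 / (9.8 × 0.94) = 28 kg.

m ≈ 28 kg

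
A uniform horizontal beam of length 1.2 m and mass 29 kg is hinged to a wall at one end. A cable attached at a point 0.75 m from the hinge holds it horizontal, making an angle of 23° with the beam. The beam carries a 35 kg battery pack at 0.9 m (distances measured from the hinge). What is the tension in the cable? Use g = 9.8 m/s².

T ≈ 1640 N

Choose the hinge as the axis so the unknown hinge reaction has zero arm there.
Beam weight: 29 × 9.8 = 284.2 N down at 0.6 m → arm 0.6 m, τ = 284.2 × 0.6 = 170.5 N·m clockwise.
Battery pack: 35 × 9.8 = 343 N down at 0.9 m → arm 0.9 m, τ = 343 × 0.9 = 308.7 N·m clockwise.
Total clockwise load moment = 479.2 N·m.
The cable tension T acts at 0.75 m; only its component perpendicular to the beam, T sinθ, produces torque. sin 23° = 0.3907.
Στ = 0 ⇒ T × 0.75 × 0.3907 = 479.2 ⇒ T = 479.2 / 0.293 = 1640 N.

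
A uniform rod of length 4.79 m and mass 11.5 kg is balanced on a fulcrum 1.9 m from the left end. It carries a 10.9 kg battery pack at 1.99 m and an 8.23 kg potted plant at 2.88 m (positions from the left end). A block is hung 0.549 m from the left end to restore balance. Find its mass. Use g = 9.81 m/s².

About the fulcrum (at 1.9 m from the left end):
Beam weight: 11.5 × 9.81 = 112.8 N down at 2.395 m → arm 0.495 m, τ = 112.8 × 0.495 = 55.84 N·m clockwise.
Battery pack: 10.9 × 9.81 = 106.9 N down at 1.99 m → arm 0.09 m, τ = 106.9 × 0.09 = 9.621 N·m clockwise.
Potted plant: 8.23 × 9.81 = 80.74 N down at 2.88 m → arm 0.98 m, τ = 80.74 × 0.98 = 79.13 N·m clockwise.
Net moment of known loads = 144.6 N·m clockwise.
An unknown mass m at 0.549 m has arm 1.351 m; its moment is m·g·1.351 counterclockwise.
For rotational equilibrium, m × 9.81 × 1.351 = 144.6, so m = 144.6 / (9.81 × 1.351) = 10.9 kg.

m ≈ 10.9 kg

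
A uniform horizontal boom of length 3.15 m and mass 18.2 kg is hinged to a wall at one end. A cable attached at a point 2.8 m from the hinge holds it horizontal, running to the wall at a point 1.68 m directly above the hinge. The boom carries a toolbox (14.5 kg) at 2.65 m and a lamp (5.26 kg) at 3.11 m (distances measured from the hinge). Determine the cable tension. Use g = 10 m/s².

T ≈ 579 N

About the hinge:
Beam weight: 18.2 × 10 = 182 N down at 1.575 m → arm 1.575 m, τ = 182 × 1.575 = 286.6 N·m clockwise.
Toolbox: 14.5 × 10 = 145 N down at 2.65 m → arm 2.65 m, τ = 145 × 2.65 = 384.2 N·m clockwise.
Lamp: 5.26 × 10 = 52.6 N down at 3.11 m → arm 3.11 m, τ = 52.6 × 3.11 = 163.6 N·m clockwise.
Total clockwise load moment = 834.4 N·m.
The cable tension T acts at 2.8 m; only its component perpendicular to the boom, T sinθ, produces torque. sinθ = h/√(h²+d²) = 1.68/√(1.68²+2.8²) = 0.5145.
Setting net torque to zero: T × 2.8 × 0.5145 = 834.4 → T = 834.4 / 1.441 = 579 N.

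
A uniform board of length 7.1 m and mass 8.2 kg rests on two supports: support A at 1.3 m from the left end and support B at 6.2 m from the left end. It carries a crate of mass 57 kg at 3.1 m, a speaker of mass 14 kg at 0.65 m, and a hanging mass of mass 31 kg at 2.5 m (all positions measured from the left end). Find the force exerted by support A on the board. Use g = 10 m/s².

Choose support B as the axis so its reaction then has zero moment arm.
Beam weight: 8.2 × 10 = 82 N down at 3.55 m → arm 2.65 m, τ = 82 × 2.65 = 217.3 N·m counterclockwise.
Crate: 57 × 10 = 570 N down at 3.1 m → arm 3.1 m, τ = 570 × 3.1 = 1767 N·m counterclockwise.
Speaker: 14 × 10 = 140 N down at 0.65 m → arm 5.55 m, τ = 140 × 5.55 = 777 N·m counterclockwise.
Hanging mass: 31 × 10 = 310 N down at 2.5 m → arm 3.7 m, τ = 310 × 3.7 = 1147 N·m counterclockwise.
Net load moment about support B = 3908 N·m counterclockwise.
Reaction R at support A is upward at 1.3 m, arm 4.9 m → moment R × 4.9 clockwise.
For rotational equilibrium, R × 4.9 = 3908, so R = 798 N.

R_A ≈ 798 N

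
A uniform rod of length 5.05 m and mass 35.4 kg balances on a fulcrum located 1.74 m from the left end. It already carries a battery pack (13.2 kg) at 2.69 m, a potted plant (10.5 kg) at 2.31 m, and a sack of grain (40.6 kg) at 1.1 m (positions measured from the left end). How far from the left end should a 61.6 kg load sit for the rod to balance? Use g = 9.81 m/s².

Sum moments about the fulcrum (at 1.74 m from the left end) (the support reaction has zero arm there).
Beam weight: 35.4 × 9.81 = 347.3 N down at 2.525 m → arm 0.785 m, τ = 347.3 × 0.785 = 272.6 N·m clockwise.
Battery pack: 13.2 × 9.81 = 129.5 N down at 2.69 m → arm 0.95 m, τ = 129.5 × 0.95 = 123 N·m clockwise.
Potted plant: 10.5 × 9.81 = 103 N down at 2.31 m → arm 0.57 m, τ = 103 × 0.57 = 58.71 N·m clockwise.
Sack of grain: 40.6 × 9.81 = 398.3 N down at 1.1 m → arm 0.64 m, τ = 398.3 × 0.64 = 254.9 N·m counterclockwise.
Net moment of existing loads = 199.4 N·m clockwise.
The load weighs 61.6 × 9.81 = 604.3 N and must supply an equal counterclockwise moment, so its lever arm about the fulcrum is 199.4 / 604.3 = 0.33 m.
That puts it at 1.74 − 0.33 = 1.41 m from the left end.

x ≈ 1.41 m from the left end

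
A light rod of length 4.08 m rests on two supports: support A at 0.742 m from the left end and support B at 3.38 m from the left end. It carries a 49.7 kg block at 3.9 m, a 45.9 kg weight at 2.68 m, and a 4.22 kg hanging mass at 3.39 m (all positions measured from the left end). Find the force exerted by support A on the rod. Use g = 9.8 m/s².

R_A ≈ 23.2 N

About support B:
Block: 49.7 × 9.8 = 487.1 N down at 3.9 m → arm 0.52 m, τ = 487.1 × 0.52 = 253.3 N·m clockwise.
Weight: 45.9 × 9.8 = 449.8 N down at 2.68 m → arm 0.7 m, τ = 449.8 × 0.7 = 314.9 N·m counterclockwise.
Hanging mass: 4.22 × 9.8 = 41.36 N down at 3.39 m → arm 0.01 m, τ = 41.36 × 0.01 = 0.4136 N·m clockwise.
Net load moment about support B = 61.19 N·m counterclockwise.
Reaction R at support A is upward at 0.742 m, arm 2.638 m → moment R × 2.638 clockwise.
For rotational equilibrium, R × 2.638 = 61.19, so R = 23.2 N.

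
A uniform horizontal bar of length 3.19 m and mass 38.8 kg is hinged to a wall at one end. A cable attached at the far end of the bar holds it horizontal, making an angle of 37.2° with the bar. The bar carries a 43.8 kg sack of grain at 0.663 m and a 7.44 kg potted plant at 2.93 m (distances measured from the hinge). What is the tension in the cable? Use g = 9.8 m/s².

T ≈ 573 N

Choose the hinge as the axis so the unknown hinge reaction has zero arm there.
Beam weight: 38.8 × 9.8 = 380.2 N down at 1.595 m → arm 1.595 m, τ = 380.2 × 1.595 = 606.4 N·m clockwise.
Sack of grain: 43.8 × 9.8 = 429.2 N down at 0.663 m → arm 0.663 m, τ = 429.2 × 0.663 = 284.6 N·m clockwise.
Potted plant: 7.44 × 9.8 = 72.91 N down at 2.93 m → arm 2.93 m, τ = 72.91 × 2.93 = 213.6 N·m clockwise.
Total clockwise load moment = 1105 N·m.
The cable tension T acts at 3.19 m; only its component perpendicular to the bar, T sinθ, produces torque. sin 37.2° = 0.6046.
Setting net torque to zero: T × 3.19 × 0.6046 = 1105 → T = 1105 / 1.929 = 573 N.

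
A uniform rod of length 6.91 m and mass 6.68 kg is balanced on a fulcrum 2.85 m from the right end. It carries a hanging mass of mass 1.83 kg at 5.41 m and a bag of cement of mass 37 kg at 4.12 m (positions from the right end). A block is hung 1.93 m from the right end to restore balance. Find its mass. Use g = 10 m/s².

Take moments about the fulcrum (at 2.85 m from the right end).
Beam weight: 6.68 × 10 = 66.8 N down at 3.455 m → arm 0.605 m, τ = 66.8 × 0.605 = 40.41 N·m counterclockwise.
Hanging mass: 1.83 × 10 = 18.3 N down at 5.41 m → arm 2.56 m, τ = 18.3 × 2.56 = 46.85 N·m counterclockwise.
Bag of cement: 37 × 10 = 370 N down at 4.12 m → arm 1.27 m, τ = 370 × 1.27 = 469.9 N·m counterclockwise.
Net moment of known loads = 557.2 N·m counterclockwise.
An unknown mass m at 1.93 m has arm 0.92 m; its moment is m·g·0.92 clockwise.
Στ = 0 ⇒ m × 10 × 0.92 = 557.2 ⇒ m = 557.2 / (10 × 0.92) = 60.6 kg.

m ≈ 60.6 kg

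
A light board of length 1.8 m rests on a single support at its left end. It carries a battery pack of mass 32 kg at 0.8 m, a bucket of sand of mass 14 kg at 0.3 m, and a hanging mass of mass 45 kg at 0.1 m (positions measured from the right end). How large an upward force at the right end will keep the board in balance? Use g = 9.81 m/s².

F ≈ 706 N

Sum moments about the left end (the unknown pivot reaction has zero arm there).
Battery pack: 32 × 9.81 = 313.9 N down at 0.8 m → arm 1 m, τ = 313.9 × 1 = 313.9 N·m clockwise.
Bucket of sand: 14 × 9.81 = 137.3 N down at 0.3 m → arm 1.5 m, τ = 137.3 × 1.5 = 206 N·m clockwise.
Hanging mass: 45 × 9.81 = 441.5 N down at 0.1 m → arm 1.7 m, τ = 441.5 × 1.7 = 750.5 N·m clockwise.
Net moment of the loads = 1270 N·m clockwise.
The upward force F acts at the right end, arm 1.8 m, giving F × 1.8 counterclockwise.
Setting net torque to zero: F × 1.8 = 1270 → F = 1270 / 1.8 = 706 N.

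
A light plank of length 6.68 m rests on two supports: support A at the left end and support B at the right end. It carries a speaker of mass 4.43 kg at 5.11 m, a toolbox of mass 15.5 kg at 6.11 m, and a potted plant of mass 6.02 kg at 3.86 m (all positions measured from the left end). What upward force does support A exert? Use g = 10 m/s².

Take moments about support B.
Speaker: 4.43 × 10 = 44.3 N down at 5.11 m → arm 1.57 m, τ = 44.3 × 1.57 = 69.55 N·m counterclockwise.
Toolbox: 15.5 × 10 = 155 N down at 6.11 m → arm 0.57 m, τ = 155 × 0.57 = 88.35 N·m counterclockwise.
Potted plant: 6.02 × 10 = 60.2 N down at 3.86 m → arm 2.82 m, τ = 60.2 × 2.82 = 169.8 N·m counterclockwise.
Net load moment about support B = 327.7 N·m counterclockwise.
Reaction R at support A is upward at 0 m, arm 6.68 m → moment R × 6.68 clockwise.
Στ = 0 ⇒ R × 6.68 = 327.7 ⇒ R = 49.1 N.

R_A ≈ 49.1 N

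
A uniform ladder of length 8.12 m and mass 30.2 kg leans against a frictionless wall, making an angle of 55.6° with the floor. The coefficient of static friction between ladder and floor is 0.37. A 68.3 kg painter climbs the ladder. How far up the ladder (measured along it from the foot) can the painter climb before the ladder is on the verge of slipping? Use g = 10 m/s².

Take moments about the foot of the ladder.
Ladder weight 30.2×10 = 302 N acts at 4.06 m along the ladder; its horizontal arm is 4.06·cos55.6° = 2.294 m → τ = 692.8 N·m clockwise.
Painter weight 68.3×10 = 683 N at distance d → arm d·cos55.6° → τ = 683·d·0.565 clockwise.
Wall normal N at the top has arm L sinθ = 6.7 m counterclockwise, so Στ = 0 gives N·6.7 = 692.8 + 385.9·d.
ΣFy = 0 ⇒ N_floor = 985 N, so the maximum friction is μ_s·N_floor = 0.37×985 = 364.4 N. ΣFx = 0 ⇒ N_wall = f, so at the slipping point N = 364.4 N.
Substituting: 364.4×6.7 = 692.8 + 385.9·d ⇒ d = (2441 − 692.8) / 385.9 = 4.53 m.

d ≈ 4.53 m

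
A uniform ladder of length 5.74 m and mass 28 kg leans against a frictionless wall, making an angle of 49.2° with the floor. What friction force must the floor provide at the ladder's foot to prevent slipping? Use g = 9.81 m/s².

f ≈ 119 N

Sum moments about the foot of the ladder (the floor normal and friction both act there and drop out).
Ladder weight 28×9.81 = 274.7 N acts at 2.87 m along the ladder; its horizontal arm is 2.87·cos49.2° = 1.875 m → τ = 515.1 N·m clockwise.
Wall normal N acts horizontally at the top; its moment arm is the height L sinθ = 5.74·sin49.2° = 4.345 m, counterclockwise.
Setting net torque to zero: N × 4.345 = 515.1 → N = 119 N.
ΣFx = 0: friction at the foot balances the wall's push, so f = N_wall = 119 N.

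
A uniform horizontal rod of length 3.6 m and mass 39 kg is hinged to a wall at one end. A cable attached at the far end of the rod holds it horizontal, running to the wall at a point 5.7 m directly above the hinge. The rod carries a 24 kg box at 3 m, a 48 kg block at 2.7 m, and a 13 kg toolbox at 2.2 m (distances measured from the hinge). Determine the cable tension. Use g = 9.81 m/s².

T ≈ 968 N

Sum moments about the hinge (the unknown hinge reaction has zero arm there).
Beam weight: 39 × 9.81 = 382.6 N down at 1.8 m → arm 1.8 m, τ = 382.6 × 1.8 = 688.7 N·m clockwise.
Box: 24 × 9.81 = 235.4 N down at 3 m → arm 3 m, τ = 235.4 × 3 = 706.2 N·m clockwise.
Block: 48 × 9.81 = 470.9 N down at 2.7 m → arm 2.7 m, τ = 470.9 × 2.7 = 1271 N·m clockwise.
Toolbox: 13 × 9.81 = 127.5 N down at 2.2 m → arm 2.2 m, τ = 127.5 × 2.2 = 280.5 N·m clockwise.
Total clockwise load moment = 2946 N·m.
The cable tension T acts at 3.6 m; only its component perpendicular to the rod, T sinθ, produces torque. sinθ = h/√(h²+d²) = 5.7/√(5.7²+3.6²) = 0.8455.
Balancing moments: T × 3.6 × 0.8455 = 2946, giving T = 2946 / 3.044 = 968 N.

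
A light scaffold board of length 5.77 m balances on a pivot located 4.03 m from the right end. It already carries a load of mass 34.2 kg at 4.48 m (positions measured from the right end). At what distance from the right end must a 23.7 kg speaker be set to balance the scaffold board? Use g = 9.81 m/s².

x ≈ 3.38 m from the right end

Taking torques about the pivot (at 4.03 m from the right end):
Load: 34.2 × 9.81 = 335.5 N down at 4.48 m → arm 0.45 m, τ = 335.5 × 0.45 = 151 N·m counterclockwise.
Net moment of existing loads = 151 N·m counterclockwise.
The speaker weighs 23.7 × 9.81 = 232.5 N and must supply an equal clockwise moment, so its lever arm about the pivot is 151 / 232.5 = 0.649 m.
That puts it at 4.03 − 0.649 = 3.38 m from the right end.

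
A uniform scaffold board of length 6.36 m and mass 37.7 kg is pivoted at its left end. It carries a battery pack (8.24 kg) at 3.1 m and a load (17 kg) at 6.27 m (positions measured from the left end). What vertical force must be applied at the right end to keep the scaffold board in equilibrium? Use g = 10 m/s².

About the left end:
Beam weight: 37.7 × 10 = 377 N down at 3.18 m → arm 3.18 m, τ = 377 × 3.18 = 1199 N·m clockwise.
Battery pack: 8.24 × 10 = 82.4 N down at 3.1 m → arm 3.1 m, τ = 82.4 × 3.1 = 255.4 N·m clockwise.
Load: 17 × 10 = 170 N down at 6.27 m → arm 6.27 m, τ = 170 × 6.27 = 1066 N·m clockwise.
Net moment of the loads = 2520 N·m clockwise.
The upward force F acts at the right end, arm 6.36 m, giving F × 6.36 counterclockwise.
For rotational equilibrium, F × 6.36 = 2520, so F = 2520 / 6.36 = 396 N.

F ≈ 396 N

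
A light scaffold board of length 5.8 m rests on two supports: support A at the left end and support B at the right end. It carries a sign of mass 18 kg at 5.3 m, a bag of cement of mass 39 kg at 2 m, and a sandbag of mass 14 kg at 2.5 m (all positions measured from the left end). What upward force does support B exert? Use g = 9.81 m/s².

R_B ≈ 352 N

About support A:
Sign: 18 × 9.81 = 176.6 N down at 5.3 m → arm 5.3 m, τ = 176.6 × 5.3 = 936 N·m clockwise.
Bag of cement: 39 × 9.81 = 382.6 N down at 2 m → arm 2 m, τ = 382.6 × 2 = 765.2 N·m clockwise.
Sandbag: 14 × 9.81 = 137.3 N down at 2.5 m → arm 2.5 m, τ = 137.3 × 2.5 = 343.2 N·m clockwise.
Net load moment about support A = 2044 N·m clockwise.
Reaction R at support B is upward at 5.8 m, arm 5.8 m → moment R × 5.8 counterclockwise.
Στ = 0 ⇒ R × 5.8 = 2044 ⇒ R = 352 N.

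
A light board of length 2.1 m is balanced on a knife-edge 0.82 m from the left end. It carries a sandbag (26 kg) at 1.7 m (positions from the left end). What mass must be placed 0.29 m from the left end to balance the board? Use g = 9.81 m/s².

m ≈ 43.2 kg

Take moments about the knife-edge (at 0.82 m from the left end).
Sandbag: 26 × 9.81 = 255.1 N down at 1.7 m → arm 0.88 m, τ = 255.1 × 0.88 = 224.5 N·m clockwise.
Net moment of known loads = 224.5 N·m clockwise.
An unknown mass m at 0.29 m has arm 0.53 m; its moment is m·g·0.53 counterclockwise.
For rotational equilibrium, m × 9.81 × 0.53 = 224.5, so m = 224.5 / (9.81 × 0.53) = 43.2 kg.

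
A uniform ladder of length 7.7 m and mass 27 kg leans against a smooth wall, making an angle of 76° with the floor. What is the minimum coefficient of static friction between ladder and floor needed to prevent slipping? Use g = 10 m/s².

Sum moments about the foot of the ladder (the floor normal and friction both act there and drop out).
Ladder weight 27×10 = 270 N acts at 3.85 m along the ladder; its horizontal arm is 3.85·cos76° = 0.9314 m → τ = 251.5 N·m clockwise.
Wall normal N acts horizontally at the top; its moment arm is the height L sinθ = 7.7·sin76° = 7.471 m, counterclockwise.
Balancing moments: N × 7.471 = 251.5, giving N = 33.66 N.
ΣFx = 0 ⇒ f = N_wall = 33.66 N. ΣFy = 0 ⇒ N_floor = 270 N.
μ_min = f / N_floor = 33.66 / 270 = 0.125.

μ_min ≈ 0.125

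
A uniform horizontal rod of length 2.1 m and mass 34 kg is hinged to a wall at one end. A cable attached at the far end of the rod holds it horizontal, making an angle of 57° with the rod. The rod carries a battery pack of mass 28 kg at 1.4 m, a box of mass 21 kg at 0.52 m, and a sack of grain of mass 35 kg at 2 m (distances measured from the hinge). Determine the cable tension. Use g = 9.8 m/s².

T ≈ 867 N

About the hinge:
Beam weight: 34 × 9.8 = 333.2 N down at 1.05 m → arm 1.05 m, τ = 333.2 × 1.05 = 349.9 N·m clockwise.
Battery pack: 28 × 9.8 = 274.4 N down at 1.4 m → arm 1.4 m, τ = 274.4 × 1.4 = 384.2 N·m clockwise.
Box: 21 × 9.8 = 205.8 N down at 0.52 m → arm 0.52 m, τ = 205.8 × 0.52 = 107 N·m clockwise.
Sack of grain: 35 × 9.8 = 343 N down at 2 m → arm 2 m, τ = 343 × 2 = 686 N·m clockwise.
Total clockwise load moment = 1527 N·m.
The cable tension T acts at 2.1 m; only its component perpendicular to the rod, T sinθ, produces torque. sin 57° = 0.8387.
Balancing moments: T × 2.1 × 0.8387 = 1527, giving T = 1527 / 1.761 = 867 N.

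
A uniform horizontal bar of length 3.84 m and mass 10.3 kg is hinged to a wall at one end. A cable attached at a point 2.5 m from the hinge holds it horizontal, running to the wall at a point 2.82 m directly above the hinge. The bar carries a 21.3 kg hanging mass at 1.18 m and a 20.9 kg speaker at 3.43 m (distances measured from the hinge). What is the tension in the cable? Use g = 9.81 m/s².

T ≈ 611 N

Sum moments about the hinge (the unknown hinge reaction has zero arm there).
Beam weight: 10.3 × 9.81 = 101 N down at 1.92 m → arm 1.92 m, τ = 101 × 1.92 = 193.9 N·m clockwise.
Hanging mass: 21.3 × 9.81 = 209 N down at 1.18 m → arm 1.18 m, τ = 209 × 1.18 = 246.6 N·m clockwise.
Speaker: 20.9 × 9.81 = 205 N down at 3.43 m → arm 3.43 m, τ = 205 × 3.43 = 703.1 N·m clockwise.
Total clockwise load moment = 1144 N·m.
The cable tension T acts at 2.5 m; only its component perpendicular to the bar, T sinθ, produces torque. sinθ = h/√(h²+d²) = 2.82/√(2.82²+2.5²) = 0.7483.
Στ = 0 ⇒ T × 2.5 × 0.7483 = 1144 ⇒ T = 1144 / 1.871 = 611 N.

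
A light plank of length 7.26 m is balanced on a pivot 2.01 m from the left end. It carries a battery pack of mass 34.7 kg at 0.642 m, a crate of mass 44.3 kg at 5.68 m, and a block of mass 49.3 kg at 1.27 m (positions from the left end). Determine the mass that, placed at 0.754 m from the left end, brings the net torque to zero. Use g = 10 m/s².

Take moments about the pivot (at 2.01 m from the left end).
Battery pack: 34.7 × 10 = 347 N down at 0.642 m → arm 1.368 m, τ = 347 × 1.368 = 474.7 N·m counterclockwise.
Crate: 44.3 × 10 = 443 N down at 5.68 m → arm 3.67 m, τ = 443 × 3.67 = 1626 N·m clockwise.
Block: 49.3 × 10 = 493 N down at 1.27 m → arm 0.74 m, τ = 493 × 0.74 = 364.8 N·m counterclockwise.
Net moment of known loads = 786.5 N·m clockwise.
An unknown mass m at 0.754 m has arm 1.256 m; its moment is m·g·1.256 counterclockwise.
Balancing moments: m × 10 × 1.256 = 786.5, giving m = 786.5 / (10 × 1.256) = 62.6 kg.

m ≈ 62.6 kg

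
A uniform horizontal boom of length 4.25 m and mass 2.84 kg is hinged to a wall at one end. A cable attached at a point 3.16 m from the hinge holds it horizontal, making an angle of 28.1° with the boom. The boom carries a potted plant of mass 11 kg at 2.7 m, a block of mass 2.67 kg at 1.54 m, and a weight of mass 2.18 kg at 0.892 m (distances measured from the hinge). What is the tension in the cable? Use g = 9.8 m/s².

T ≈ 275 N

Taking torques about the hinge:
Beam weight: 2.84 × 9.8 = 27.83 N down at 2.125 m → arm 2.125 m, τ = 27.83 × 2.125 = 59.14 N·m clockwise.
Potted plant: 11 × 9.8 = 107.8 N down at 2.7 m → arm 2.7 m, τ = 107.8 × 2.7 = 291.1 N·m clockwise.
Block: 2.67 × 9.8 = 26.17 N down at 1.54 m → arm 1.54 m, τ = 26.17 × 1.54 = 40.3 N·m clockwise.
Weight: 2.18 × 9.8 = 21.36 N down at 0.892 m → arm 0.892 m, τ = 21.36 × 0.892 = 19.05 N·m clockwise.
Total clockwise load moment = 409.6 N·m.
The cable tension T acts at 3.16 m; only its component perpendicular to the boom, T sinθ, produces torque. sin 28.1° = 0.471.
Setting net torque to zero: T × 3.16 × 0.471 = 409.6 → T = 409.6 / 1.488 = 275 N.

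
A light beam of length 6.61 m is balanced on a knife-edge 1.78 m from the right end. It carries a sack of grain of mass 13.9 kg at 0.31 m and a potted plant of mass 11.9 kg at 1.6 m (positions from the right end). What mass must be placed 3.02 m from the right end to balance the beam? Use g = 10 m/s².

m ≈ 18.2 kg

Sum moments about the knife-edge (at 1.78 m from the right end) (the support reaction has zero arm there).
Sack of grain: 13.9 × 10 = 139 N down at 0.31 m → arm 1.47 m, τ = 139 × 1.47 = 204.3 N·m clockwise.
Potted plant: 11.9 × 10 = 119 N down at 1.6 m → arm 0.18 m, τ = 119 × 0.18 = 21.42 N·m clockwise.
Net moment of known loads = 225.7 N·m clockwise.
An unknown mass m at 3.02 m has arm 1.24 m; its moment is m·g·1.24 counterclockwise.
Setting net torque to zero: m × 10 × 1.24 = 225.7 → m = 225.7 / (10 × 1.24) = 18.2 kg.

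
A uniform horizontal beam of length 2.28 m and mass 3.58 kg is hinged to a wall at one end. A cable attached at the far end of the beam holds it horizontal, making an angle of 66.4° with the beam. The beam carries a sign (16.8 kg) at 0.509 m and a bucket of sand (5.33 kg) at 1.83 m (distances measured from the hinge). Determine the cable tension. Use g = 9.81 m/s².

T ≈ 105 N

Take moments about the hinge.
Beam weight: 3.58 × 9.81 = 35.12 N down at 1.14 m → arm 1.14 m, τ = 35.12 × 1.14 = 40.04 N·m clockwise.
Sign: 16.8 × 9.81 = 164.8 N down at 0.509 m → arm 0.509 m, τ = 164.8 × 0.509 = 83.88 N·m clockwise.
Bucket of sand: 5.33 × 9.81 = 52.29 N down at 1.83 m → arm 1.83 m, τ = 52.29 × 1.83 = 95.69 N·m clockwise.
Total clockwise load moment = 219.6 N·m.
The cable tension T acts at 2.28 m; only its component perpendicular to the beam, T sinθ, produces torque. sin 66.4° = 0.9164.
Στ = 0 ⇒ T × 2.28 × 0.9164 = 219.6 ⇒ T = 219.6 / 2.089 = 105 N.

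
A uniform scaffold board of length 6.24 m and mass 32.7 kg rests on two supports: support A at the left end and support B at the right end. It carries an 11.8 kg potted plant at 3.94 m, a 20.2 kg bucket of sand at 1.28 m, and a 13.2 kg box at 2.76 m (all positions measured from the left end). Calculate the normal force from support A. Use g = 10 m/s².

R_A ≈ 441 N

About support B:
Beam weight: 32.7 × 10 = 327 N down at 3.12 m → arm 3.12 m, τ = 327 × 3.12 = 1020 N·m counterclockwise.
Potted plant: 11.8 × 10 = 118 N down at 3.94 m → arm 2.3 m, τ = 118 × 2.3 = 271.4 N·m counterclockwise.
Bucket of sand: 20.2 × 10 = 202 N down at 1.28 m → arm 4.96 m, τ = 202 × 4.96 = 1002 N·m counterclockwise.
Box: 13.2 × 10 = 132 N down at 2.76 m → arm 3.48 m, τ = 132 × 3.48 = 459.4 N·m counterclockwise.
Net load moment about support B = 2753 N·m counterclockwise.
Reaction R at support A is upward at 0 m, arm 6.24 m → moment R × 6.24 clockwise.
Στ = 0 ⇒ R × 6.24 = 2753 ⇒ R = 441 N.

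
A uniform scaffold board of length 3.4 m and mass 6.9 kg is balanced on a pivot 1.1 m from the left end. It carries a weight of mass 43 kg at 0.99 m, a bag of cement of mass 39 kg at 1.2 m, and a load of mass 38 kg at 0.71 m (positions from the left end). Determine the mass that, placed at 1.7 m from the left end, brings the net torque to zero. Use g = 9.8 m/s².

Taking torques about the pivot (at 1.1 m from the left end):
Beam weight: 6.9 × 9.8 = 67.62 N down at 1.7 m → arm 0.6 m, τ = 67.62 × 0.6 = 40.57 N·m clockwise.
Weight: 43 × 9.8 = 421.4 N down at 0.99 m → arm 0.11 m, τ = 421.4 × 0.11 = 46.35 N·m counterclockwise.
Bag of cement: 39 × 9.8 = 382.2 N down at 1.2 m → arm 0.1 m, τ = 382.2 × 0.1 = 38.22 N·m clockwise.
Load: 38 × 9.8 = 372.4 N down at 0.71 m → arm 0.39 m, τ = 372.4 × 0.39 = 145.2 N·m counterclockwise.
Net moment of known loads = 112.8 N·m counterclockwise.
An unknown mass m at 1.7 m has arm 0.6 m; its moment is m·g·0.6 clockwise.
Στ = 0 ⇒ m × 9.8 × 0.6 = 112.8 ⇒ m = 112.8 / (9.8 × 0.6) = 19.2 kg.

m ≈ 19.2 kg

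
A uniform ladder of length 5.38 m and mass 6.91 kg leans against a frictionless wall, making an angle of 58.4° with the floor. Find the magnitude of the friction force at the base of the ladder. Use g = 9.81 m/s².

About the foot of the ladder:
Ladder weight 6.91×9.81 = 67.79 N acts at 2.69 m along the ladder; its horizontal arm is 2.69·cos58.4° = 1.41 m → τ = 95.58 N·m clockwise.
Wall normal N acts horizontally at the top; its moment arm is the height L sinθ = 5.38·sin58.4° = 4.582 m, counterclockwise.
Balancing moments: N × 4.582 = 95.58, giving N = 20.9 N.
ΣFx = 0: friction at the foot balances the wall's push, so f = N_wall = 20.9 N.

f ≈ 20.9 N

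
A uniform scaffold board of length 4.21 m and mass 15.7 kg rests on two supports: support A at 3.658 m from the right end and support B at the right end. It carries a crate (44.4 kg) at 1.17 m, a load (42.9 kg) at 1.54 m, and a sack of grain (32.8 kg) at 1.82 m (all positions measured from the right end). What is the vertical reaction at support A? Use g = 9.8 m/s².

R_A ≈ 565 N

Choose support B as the axis so its reaction then has zero moment arm.
Beam weight: 15.7 × 9.8 = 153.9 N down at 2.105 m → arm 2.105 m, τ = 153.9 × 2.105 = 324 N·m counterclockwise.
Crate: 44.4 × 9.8 = 435.1 N down at 1.17 m → arm 1.17 m, τ = 435.1 × 1.17 = 509.1 N·m counterclockwise.
Load: 42.9 × 9.8 = 420.4 N down at 1.54 m → arm 1.54 m, τ = 420.4 × 1.54 = 647.4 N·m counterclockwise.
Sack of grain: 32.8 × 9.8 = 321.4 N down at 1.82 m → arm 1.82 m, τ = 321.4 × 1.82 = 584.9 N·m counterclockwise.
Net load moment about support B = 2065 N·m counterclockwise.
Reaction R at support A is upward at 3.658 m, arm 3.658 m → moment R × 3.658 clockwise.
Setting net torque to zero: R × 3.658 = 2065 → R = 565 N.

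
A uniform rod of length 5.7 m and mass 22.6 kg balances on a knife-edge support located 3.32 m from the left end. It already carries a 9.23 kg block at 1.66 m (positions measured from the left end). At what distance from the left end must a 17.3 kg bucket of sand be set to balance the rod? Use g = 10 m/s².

Take moments about the knife-edge support (at 3.32 m from the left end).
Beam weight: 22.6 × 10 = 226 N down at 2.85 m → arm 0.47 m, τ = 226 × 0.47 = 106.2 N·m counterclockwise.
Block: 9.23 × 10 = 92.3 N down at 1.66 m → arm 1.66 m, τ = 92.3 × 1.66 = 153.2 N·m counterclockwise.
Net moment of existing loads = 259.4 N·m counterclockwise.
The bucket of sand weighs 17.3 × 10 = 173 N and must supply an equal clockwise moment, so its lever arm about the knife-edge support is 259.4 / 173 = 1.5 m.
That puts it at 3.32 + 1.5 = 4.82 m from the left end.

x ≈ 4.82 m from the left end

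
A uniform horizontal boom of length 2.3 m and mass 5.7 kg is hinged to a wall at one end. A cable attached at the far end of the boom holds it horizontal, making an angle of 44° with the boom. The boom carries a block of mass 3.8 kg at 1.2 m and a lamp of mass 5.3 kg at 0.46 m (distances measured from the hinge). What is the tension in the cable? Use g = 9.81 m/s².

Sum moments about the hinge (the unknown hinge reaction has zero arm there).
Beam weight: 5.7 × 9.81 = 55.92 N down at 1.15 m → arm 1.15 m, τ = 55.92 × 1.15 = 64.31 N·m clockwise.
Block: 3.8 × 9.81 = 37.28 N down at 1.2 m → arm 1.2 m, τ = 37.28 × 1.2 = 44.74 N·m clockwise.
Lamp: 5.3 × 9.81 = 51.99 N down at 0.46 m → arm 0.46 m, τ = 51.99 × 0.46 = 23.92 N·m clockwise.
Total clockwise load moment = 133 N·m.
The cable tension T acts at 2.3 m; only its component perpendicular to the boom, T sinθ, produces torque. sin 44° = 0.6947.
Setting net torque to zero: T × 2.3 × 0.6947 = 133 → T = 133 / 1.598 = 83.2 N.

T ≈ 83.2 N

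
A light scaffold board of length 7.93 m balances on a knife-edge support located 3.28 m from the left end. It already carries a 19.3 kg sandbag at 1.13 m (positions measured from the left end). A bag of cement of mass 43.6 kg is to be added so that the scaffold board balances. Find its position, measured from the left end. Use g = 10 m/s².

x ≈ 4.23 m from the left end

Choose the knife-edge support (at 3.28 m from the left end) as the axis so the support reaction has zero arm there.
Sandbag: 19.3 × 10 = 193 N down at 1.13 m → arm 2.15 m, τ = 193 × 2.15 = 414.9 N·m counterclockwise.
Net moment of existing loads = 414.9 N·m counterclockwise.
The bag of cement weighs 43.6 × 10 = 436 N and must supply an equal clockwise moment, so its lever arm about the knife-edge support is 414.9 / 436 = 0.952 m.
That puts it at 3.28 + 0.952 = 4.23 m from the left end.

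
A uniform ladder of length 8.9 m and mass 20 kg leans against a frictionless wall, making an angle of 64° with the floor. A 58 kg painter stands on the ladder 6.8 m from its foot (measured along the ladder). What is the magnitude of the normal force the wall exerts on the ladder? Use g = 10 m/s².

N_wall ≈ 265 N

Take moments about the foot of the ladder.
Ladder weight 20×10 = 200 N acts at 4.45 m along the ladder; its horizontal arm is 4.45·cos64° = 1.951 m → τ = 390.2 N·m clockwise.
Painter: 58×10 = 580 N at 6.8 m → arm 2.981 m → τ = 1729 N·m clockwise.
Wall normal N acts horizontally at the top; its moment arm is the height L sinθ = 8.9·sin64° = 7.999 m, counterclockwise.
Balancing moments: N × 7.999 = 2119, giving N = 265 N.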